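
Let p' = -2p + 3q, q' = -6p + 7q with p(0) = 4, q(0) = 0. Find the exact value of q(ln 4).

A = [[-2,3],[-6,7]]; eigenvalues λ = 1, 4.
Eigenvectors: (-1,-1) for λ=1, (-1,-2) for λ=4.
From the initial condition, c_1 = -8, c_2 = 4.
q(ln 4) = (-8)(4^1)(-1) + (4)(4^4)(-2) = -2016.

-2016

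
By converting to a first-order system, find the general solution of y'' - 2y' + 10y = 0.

y(t) = K_1e^(t)cos(3t) + K_2e^(t)sin(3t)

Let x_1 = y, x_2 = y'. Then x_1' = x_2 and x_2' = -10x_1 + 2x_2.
A = [[0,1],[-10,2]]; det(A-λI) = λ^2 - 2λ + 10.
Eigenvalues λ = 1 ± 3i.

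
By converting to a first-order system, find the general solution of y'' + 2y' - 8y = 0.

Let x_1 = y, x_2 = y'. Then x_1' = x_2 and x_2' = 8x_1 - 2x_2.
A = [[0,1],[8,-2]]; det(A-λI) = λ^2 + 2λ - 8.
Eigenvalues λ = 2, -4 with eigenvectors (1,2), (1,-4).

y(t) = C_1e^(2t) + C_2e^(-4t)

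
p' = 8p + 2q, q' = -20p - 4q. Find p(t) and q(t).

Coefficient matrix A = [[8, 2], [-20, -4]].
Characteristic polynomial det(A - λI) = λ^2 - 4λ + 8 = 0.
Eigenvalues λ = 2 ± 2i (complex conjugate pair).
For λ=2+2i: an eigenvector is (1,-3) - i(0,-1) = (1, -3 + i).
A real fundamental pair from Re and Im of e^((2+2i)t)v: X_1 = e^(2t)(cos(2t)·(1,-3) + sin(2t)·(0,-1)), X_2 = e^(2t)(sin(2t)·(1,-3) - cos(2t)·(0,-1)).
General solution: c_1X_1 + c_2X_2.

p(t) = c_1e^(2t)cos(2t) + c_2e^(2t)sin(2t), q(t) = -c_1e^(2t)sin(2t) - 3c_1e^(2t)cos(2t) - 3c_2e^(2t)sin(2t) + c_2e^(2t)cos(2t)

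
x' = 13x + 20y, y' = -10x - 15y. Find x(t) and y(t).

x(t) = 3K_1e^(-t)sin(2t) - K_1e^(-t)cos(2t) - K_2e^(-t)sin(2t) - 3K_2e^(-t)cos(2t), y(t) = -2K_1e^(-t)sin(2t) + K_1e^(-t)cos(2t) + K_2e^(-t)sin(2t) + 2K_2e^(-t)cos(2t)

Coefficient matrix A = [[13, 20], [-10, -15]].
Characteristic polynomial det(A - λI) = λ^2 + 2λ + 5 = 0.
Eigenvalues λ = -1 ± 2i (complex conjugate pair).
For λ=-1+2i: an eigenvector is (-1,1) - i(3,-2) = (-1 - 3i, 1 + 2i).
A real fundamental pair from Re and Im of e^((-1+2i)t)v: X_1 = e^(-t)(cos(2t)·(-1,1) + sin(2t)·(3,-2)), X_2 = e^(-t)(sin(2t)·(-1,1) - cos(2t)·(3,-2)).
General solution: K_1X_1 + K_2X_2.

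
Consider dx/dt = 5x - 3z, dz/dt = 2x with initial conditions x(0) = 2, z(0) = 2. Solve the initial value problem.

x(t) = 2e^(2t), z(t) = 2e^(2t)

Coefficient matrix A = [[5, -3], [2, 0]].
Characteristic polynomial det(A - λI) = λ^2 - 5λ + 6 = 0.
Eigenvalues λ = 3, 2.
For λ=3: (A-λI) row 1 is [2, -3], so an eigenvector is (-3, -2).
For λ=2: (A-λI) row 1 is [3, -3], so an eigenvector is (-1, -1).
General solution: C_1e^(3t)(-3,-2) + C_2e^(2t)(-1,-1).
Applying x(0)=2, z(0)=2 gives C_1=0, C_2=-2.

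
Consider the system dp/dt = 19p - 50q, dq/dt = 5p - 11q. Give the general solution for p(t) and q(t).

p(t) = -c_1e^(4t)sin(5t) + 3c_1e^(4t)cos(5t) + 3c_2e^(4t)sin(5t) + c_2e^(4t)cos(5t), q(t) = c_1e^(4t)cos(5t) + c_2e^(4t)sin(5t)

Coefficient matrix A = [[19, -50], [5, -11]].
Characteristic polynomial det(A - λI) = λ^2 - 8λ + 41 = 0.
Eigenvalues λ = 4 ± 5i (complex conjugate pair).
For λ=4+5i: an eigenvector is (3,1) - i(-1,0) = (3 + i, 1).
A real fundamental pair from Re and Im of e^((4+5i)t)v: X_1 = e^(4t)(cos(5t)·(3,1) + sin(5t)·(-1,0)), X_2 = e^(4t)(sin(5t)·(3,1) - cos(5t)·(-1,0)).
General solution: c_1X_1 + c_2X_2.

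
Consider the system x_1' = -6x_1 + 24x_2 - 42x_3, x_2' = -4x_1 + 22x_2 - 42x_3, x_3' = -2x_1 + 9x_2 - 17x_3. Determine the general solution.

Coefficient matrix A = [[-6, 24, -42], [-4, 22, -42], [-2, 9, -17]].
det(A - λI) = 0 gives eigenvalues λ = -2, 4, -3.
For λ=-2: eigenvector (-3,-4,-2).
For λ=4: eigenvector (3,3,1).
For λ=-3: eigenvector (2,2,1).
General solution: K_1e^(-2t)(-3,-4,-2) + K_2e^(4t)(3,3,1) + K_3e^(-3t)(2,2,1).

x_1(t) = -3K_1e^(-2t) + 3K_2e^(4t) + 2K_3e^(-3t), x_2(t) = -4K_1e^(-2t) + 3K_2e^(4t) + 2K_3e^(-3t), x_3(t) = -2K_1e^(-2t) + K_2e^(4t) + K_3e^(-3t)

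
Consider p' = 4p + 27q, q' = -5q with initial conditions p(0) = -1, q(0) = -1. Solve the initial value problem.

p(t) = -4e^(4t) + 3e^(-5t), q(t) = -e^(-5t)

Coefficient matrix A = [[4, 27], [0, -5]].
Characteristic polynomial det(A - λI) = λ^2 + λ - 20 = 0.
Eigenvalues λ = 4, -5.
For λ=4: (A-λI) row 1 is [0, 27], so an eigenvector is (1, 0).
For λ=-5: (A-λI) row 1 is [9, 27], so an eigenvector is (3, -1).
General solution: c_1e^(4t)(1,0) + c_2e^(-5t)(3,-1).
Applying p(0)=-1, q(0)=-1 gives c_1=-4, c_2=1.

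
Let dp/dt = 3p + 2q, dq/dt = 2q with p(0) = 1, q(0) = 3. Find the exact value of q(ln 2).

A = [[3,2],[0,2]]; eigenvalues λ = 2, 3.
Eigenvectors: (2,-1) for λ=2, (1,0) for λ=3.
From the initial condition, c_1 = -3, c_2 = 7.
q(ln 2) = (-3)(2^2)(-1) + (7)(2^3)(0) = 12.

12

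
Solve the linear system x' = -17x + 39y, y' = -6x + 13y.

x(t) = -2c_1e^(-2t)sin(3t) + 3c_1e^(-2t)cos(3t) + 3c_2e^(-2t)sin(3t) + 2c_2e^(-2t)cos(3t), y(t) = -c_1e^(-2t)sin(3t) + c_1e^(-2t)cos(3t) + c_2e^(-2t)sin(3t) + c_2e^(-2t)cos(3t)

Coefficient matrix A = [[-17, 39], [-6, 13]].
Characteristic polynomial det(A - λI) = λ^2 + 4λ + 13 = 0.
Eigenvalues λ = -2 ± 3i (complex conjugate pair).
For λ=-2+3i: an eigenvector is (3,1) - i(-2,-1) = (3 + 2i, 1 + i).
A real fundamental pair from Re and Im of e^((-2+3i)t)v: X_1 = e^(-2t)(cos(3t)·(3,1) + sin(3t)·(-2,-1)), X_2 = e^(-2t)(sin(3t)·(3,1) - cos(3t)·(-2,-1)).
General solution: c_1X_1 + c_2X_2.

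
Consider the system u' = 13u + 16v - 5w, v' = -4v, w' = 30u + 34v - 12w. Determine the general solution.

Coefficient matrix A = [[13, 16, -5], [0, -4, 0], [30, 34, -12]].
det(A - λI) = 0 gives eigenvalues λ = -4, 3, -2.
For λ=-4: eigenvector (-3,1,-7).
For λ=3: eigenvector (1,0,2).
For λ=-2: eigenvector (1,0,3).
General solution: c_1e^(-4t)(-3,1,-7) + c_2e^(3t)(1,0,2) + c_3e^(-2t)(1,0,3).

u(t) = -3c_1e^(-4t) + c_2e^(3t) + c_3e^(-2t), v(t) = c_1e^(-4t), w(t) = -7c_1e^(-4t) + 2c_2e^(3t) + 3c_3e^(-2t)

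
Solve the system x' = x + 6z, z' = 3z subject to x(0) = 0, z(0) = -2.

Coefficient matrix A = [[1, 6], [0, 3]].
Characteristic polynomial det(A - λI) = λ^2 - 4λ + 3 = 0.
Eigenvalues λ = 1, 3.
For λ=1: (A-λI) row 1 is [0, 6], so an eigenvector is (1, 0).
For λ=3: (A-λI) row 1 is [-2, 6], so an eigenvector is (3, 1).
General solution: C_1e^(t)(1,0) + C_2e^(3t)(3,1).
Applying x(0)=0, z(0)=-2 gives C_1=6, C_2=-2.

x(t) = -6e^(3t) + 6e^(t), z(t) = -2e^(3t)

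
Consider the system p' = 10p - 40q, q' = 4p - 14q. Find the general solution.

Coefficient matrix A = [[10, -40], [4, -14]].
Characteristic polynomial det(A - λI) = λ^2 + 4λ + 20 = 0.
Eigenvalues λ = -2 ± 4i (complex conjugate pair).
For λ=-2+4i: an eigenvector is (3,1) - i(-1,0) = (3 + i, 1).
A real fundamental pair from Re and Im of e^((-2+4i)t)v: X_1 = e^(-2t)(cos(4t)·(3,1) + sin(4t)·(-1,0)), X_2 = e^(-2t)(sin(4t)·(3,1) - cos(4t)·(-1,0)).
General solution: c_1X_1 + c_2X_2.

p(t) = -c_1e^(-2t)sin(4t) + 3c_1e^(-2t)cos(4t) + 3c_2e^(-2t)sin(4t) + c_2e^(-2t)cos(4t), q(t) = c_1e^(-2t)cos(4t) + c_2e^(-2t)sin(4t)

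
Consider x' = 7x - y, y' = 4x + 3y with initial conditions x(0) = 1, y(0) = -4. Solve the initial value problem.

x(t) = 6te^(5t) + e^(5t), y(t) = 12te^(5t) - 4e^(5t)

Coefficient matrix A = [[7, -1], [4, 3]].
Characteristic polynomial det(A - λI) = λ^2 - 10λ + 25 = 0.
Single eigenvalue λ = 5 with algebraic multiplicity 2.
Eigenvector v = (1,2); generalized eigenvector w with (A-λI)w=v is (0,-1).
General solution: e^(5t)[c_1·v + c_2·(t·v + w)].
Applying x(0)=1, y(0)=-4 gives c_1=1, c_2=6.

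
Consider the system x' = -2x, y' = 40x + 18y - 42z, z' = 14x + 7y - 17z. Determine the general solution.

Coefficient matrix A = [[-2, 0, 0], [40, 18, -42], [14, 7, -17]].
det(A - λI) = 0 gives eigenvalues λ = -2, 4, -3.
For λ=-2: eigenvector (1,-2,0).
For λ=4: eigenvector (0,3,1).
For λ=-3: eigenvector (0,2,1).
General solution: K_1e^(-2t)(1,-2,0) + K_2e^(4t)(0,3,1) + K_3e^(-3t)(0,2,1).

x(t) = K_1e^(-2t), y(t) = -2K_1e^(-2t) + 3K_2e^(4t) + 2K_3e^(-3t), z(t) = K_2e^(4t) + K_3e^(-3t)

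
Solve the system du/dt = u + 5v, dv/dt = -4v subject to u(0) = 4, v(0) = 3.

Coefficient matrix A = [[1, 5], [0, -4]].
Characteristic polynomial det(A - λI) = λ^2 + 3λ - 4 = 0.
Eigenvalues λ = 1, -4.
For λ=1: (A-λI) row 1 is [0, 5], so an eigenvector is (1, 0).
For λ=-4: (A-λI) row 1 is [5, 5], so an eigenvector is (-1, 1).
General solution: C_1e^(t)(1,0) + C_2e^(-4t)(-1,1).
Applying u(0)=4, v(0)=3 gives C_1=7, C_2=3.

u(t) = 7e^(t) - 3e^(-4t), v(t) = 3e^(-4t)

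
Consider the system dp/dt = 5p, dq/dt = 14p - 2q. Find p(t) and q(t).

p(t) = -c_1e^(5t), q(t) = -2c_1e^(5t) - c_2e^(-2t)

Coefficient matrix A = [[5, 0], [14, -2]].
Characteristic polynomial det(A - λI) = λ^2 - 3λ - 10 = 0.
Eigenvalues λ = 5, -2.
For λ=5: (A-λI) row 2 is [14, -7], so an eigenvector is (-1, -2).
For λ=-2: (A-λI) row 1 is [7, 0], so an eigenvector is (0, -1).
General solution: c_1e^(5t)(-1,-2) + c_2e^(-2t)(0,-1).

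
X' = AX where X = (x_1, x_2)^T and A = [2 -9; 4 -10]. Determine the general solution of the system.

Coefficient matrix A = [[2, -9], [4, -10]].
Characteristic polynomial det(A - λI) = λ^2 + 8λ + 16 = 0.
Single eigenvalue λ = -4 with algebraic multiplicity 2.
Eigenvector v = (3,2); generalized eigenvector w with (A-λI)w=v is (2,1).
General solution: e^(-4t)[c_1·v + c_2·(t·v + w)].

x_1(t) = 3c_1e^(-4t) + 3c_2te^(-4t) + 2c_2e^(-4t), x_2(t) = 2c_1e^(-4t) + 2c_2te^(-4t) + c_2e^(-4t)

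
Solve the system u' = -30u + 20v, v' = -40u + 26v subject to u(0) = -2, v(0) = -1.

u(t) = 9e^(-2t)sin(4t) - 2e^(-2t)cos(4t), v(t) = 13e^(-2t)sin(4t) - e^(-2t)cos(4t)

Coefficient matrix A = [[-30, 20], [-40, 26]].
Characteristic polynomial det(A - λI) = λ^2 + 4λ + 20 = 0.
Eigenvalues λ = -2 ± 4i (complex conjugate pair).
For λ=-2+4i: an eigenvector is (-2,-3) - i(-1,-1) = (-2 + i, -3 + i).
A real fundamental pair from Re and Im of e^((-2+4i)t)v: X_1 = e^(-2t)(cos(4t)·(-2,-3) + sin(4t)·(-1,-1)), X_2 = e^(-2t)(sin(4t)·(-2,-3) - cos(4t)·(-1,-1)).
General solution: C_1X_1 + C_2X_2.
Applying u(0)=-2, v(0)=-1 gives C_1=-1, C_2=-4.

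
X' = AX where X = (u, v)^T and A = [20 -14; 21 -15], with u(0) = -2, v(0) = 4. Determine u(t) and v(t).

Coefficient matrix A = [[20, -14], [21, -15]].
Characteristic polynomial det(A - λI) = λ^2 - 5λ - 6 = 0.
Eigenvalues λ = -1, 6.
For λ=-1: (A-λI) row 1 is [21, -14], so an eigenvector is (-2, -3).
For λ=6: (A-λI) row 1 is [14, -14], so an eigenvector is (-1, -1).
General solution: c_1e^(-t)(-2,-3) + c_2e^(6t)(-1,-1).
Applying u(0)=-2, v(0)=4 gives c_1=-6, c_2=14.

u(t) = -14e^(6t) + 12e^(-t), v(t) = -14e^(6t) + 18e^(-t)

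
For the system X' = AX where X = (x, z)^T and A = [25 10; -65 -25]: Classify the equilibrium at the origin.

A = [[25,10],[-65,-25]]; det(A-λI) = λ^2 + 25.
λ = 0 ± 5i: zero real part.

center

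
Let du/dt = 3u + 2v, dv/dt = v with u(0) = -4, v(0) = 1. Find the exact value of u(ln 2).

-26

A = [[3,2],[0,1]]; eigenvalues λ = 3, 1.
Eigenvectors: (1,0) for λ=3, (-1,1) for λ=1.
From the initial condition, c_1 = -3, c_2 = 1.
u(ln 2) = (-3)(2^3)(1) + (1)(2^1)(-1) = -26.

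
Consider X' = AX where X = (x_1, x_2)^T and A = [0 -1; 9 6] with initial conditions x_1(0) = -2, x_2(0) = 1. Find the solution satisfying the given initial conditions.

x_1(t) = 5te^(3t) - 2e^(3t), x_2(t) = -15te^(3t) + e^(3t)

Coefficient matrix A = [[0, -1], [9, 6]].
Characteristic polynomial det(A - λI) = λ^2 - 6λ + 9 = 0.
Single eigenvalue λ = 3 with algebraic multiplicity 2.
Eigenvector v = (-1,3); generalized eigenvector w with (A-λI)w=v is (1,-2).
General solution: e^(3t)[c_1·v + c_2·(t·v + w)].
Applying x_1(0)=-2, x_2(0)=1 gives c_1=-3, c_2=-5.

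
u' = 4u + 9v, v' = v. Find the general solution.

u(t) = -C_1e^(4t) - 3C_2e^(t), v(t) = C_2e^(t)

Coefficient matrix A = [[4, 9], [0, 1]].
Characteristic polynomial det(A - λI) = λ^2 - 5λ + 4 = 0.
Eigenvalues λ = 4, 1.
For λ=4: (A-λI) row 1 is [0, 9], so an eigenvector is (-1, 0).
For λ=1: (A-λI) row 1 is [3, 9], so an eigenvector is (-3, 1).
General solution: C_1e^(4t)(-1,0) + C_2e^(t)(-3,1).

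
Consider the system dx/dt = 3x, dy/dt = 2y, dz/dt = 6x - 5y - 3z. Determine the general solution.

x(t) = K_1e^(3t), y(t) = K_2e^(2t), z(t) = K_1e^(3t) - K_2e^(2t) + K_3e^(-3t)

Coefficient matrix A = [[3, 0, 0], [0, 2, 0], [6, -5, -3]].
det(A - λI) = 0 gives eigenvalues λ = 3, 2, -3.
For λ=3: eigenvector (1,0,1).
For λ=2: eigenvector (0,1,-1).
For λ=-3: eigenvector (0,0,1).
General solution: K_1e^(3t)(1,0,1) + K_2e^(2t)(0,1,-1) + K_3e^(-3t)(0,0,1).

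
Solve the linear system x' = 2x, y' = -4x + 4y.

x(t) = K_2e^(2t), y(t) = K_1e^(4t) + 2K_2e^(2t)

Coefficient matrix A = [[2, 0], [-4, 4]].
Characteristic polynomial det(A - λI) = λ^2 - 6λ + 8 = 0.
Eigenvalues λ = 4, 2.
For λ=4: (A-λI) row 1 is [-2, 0], so an eigenvector is (0, 1).
For λ=2: (A-λI) row 2 is [-4, 2], so an eigenvector is (1, 2).
General solution: K_1e^(4t)(0,1) + K_2e^(2t)(1,2).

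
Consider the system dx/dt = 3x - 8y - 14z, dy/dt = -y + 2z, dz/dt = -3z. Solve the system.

x(t) = c_1e^(3t) + 2c_2e^(-t) + c_3e^(-3t), y(t) = c_2e^(-t) - c_3e^(-3t), z(t) = c_3e^(-3t)

Coefficient matrix A = [[3, -8, -14], [0, -1, 2], [0, 0, -3]].
det(A - λI) = 0 gives eigenvalues λ = 3, -1, -3.
For λ=3: eigenvector (1,0,0).
For λ=-1: eigenvector (2,1,0).
For λ=-3: eigenvector (1,-1,1).
General solution: c_1e^(3t)(1,0,0) + c_2e^(-t)(2,1,0) + c_3e^(-3t)(1,-1,1).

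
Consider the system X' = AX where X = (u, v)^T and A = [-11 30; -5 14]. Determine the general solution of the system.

u(t) = 2K_1e^(4t) + 3K_2e^(-t), v(t) = K_1e^(4t) + K_2e^(-t)

Coefficient matrix A = [[-11, 30], [-5, 14]].
Characteristic polynomial det(A - λI) = λ^2 - 3λ - 4 = 0.
Eigenvalues λ = 4, -1.
For λ=4: (A-λI) row 1 is [-15, 30], so an eigenvector is (2, 1).
For λ=-1: (A-λI) row 1 is [-10, 30], so an eigenvector is (3, 1).
General solution: K_1e^(4t)(2,1) + K_2e^(-t)(3,1).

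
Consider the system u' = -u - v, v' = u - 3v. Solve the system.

Coefficient matrix A = [[-1, -1], [1, -3]].
Characteristic polynomial det(A - λI) = λ^2 + 4λ + 4 = 0.
Single eigenvalue λ = -2 with algebraic multiplicity 2.
Eigenvector v = (-1,-1); generalized eigenvector w with (A-λI)w=v is (-2,-1).
General solution: e^(-2t)[c_1·v + c_2·(t·v + w)].

u(t) = -c_1e^(-2t) - c_2te^(-2t) - 2c_2e^(-2t), v(t) = -c_1e^(-2t) - c_2te^(-2t) - c_2e^(-2t)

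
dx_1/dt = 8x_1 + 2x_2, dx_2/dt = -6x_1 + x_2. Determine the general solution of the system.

Coefficient matrix A = [[8, 2], [-6, 1]].
Characteristic polynomial det(A - λI) = λ^2 - 9λ + 20 = 0.
Eigenvalues λ = 4, 5.
For λ=4: (A-λI) row 1 is [4, 2], so an eigenvector is (1, -2).
For λ=5: (A-λI) row 1 is [3, 2], so an eigenvector is (-2, 3).
General solution: K_1e^(4t)(1,-2) + K_2e^(5t)(-2,3).

x_1(t) = K_1e^(4t) - 2K_2e^(5t), x_2(t) = -2K_1e^(4t) + 3K_2e^(5t)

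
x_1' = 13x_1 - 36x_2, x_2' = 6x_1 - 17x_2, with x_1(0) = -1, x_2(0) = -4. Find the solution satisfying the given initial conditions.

x_1(t) = 21e^(t) - 22e^(-5t), x_2(t) = 7e^(t) - 11e^(-5t)

Coefficient matrix A = [[13, -36], [6, -17]].
Characteristic polynomial det(A - λI) = λ^2 + 4λ - 5 = 0.
Eigenvalues λ = -5, 1.
For λ=-5: (A-λI) row 1 is [18, -36], so an eigenvector is (-2, -1).
For λ=1: (A-λI) row 1 is [12, -36], so an eigenvector is (3, 1).
General solution: c_1e^(-5t)(-2,-1) + c_2e^(t)(3,1).
Applying x_1(0)=-1, x_2(0)=-4 gives c_1=11, c_2=7.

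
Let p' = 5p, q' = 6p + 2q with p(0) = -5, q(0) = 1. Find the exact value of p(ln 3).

A = [[5,0],[6,2]]; eigenvalues λ = 2, 5.
Eigenvectors: (0,1) for λ=2, (1,2) for λ=5.
From the initial condition, c_1 = 11, c_2 = -5.
p(ln 3) = (11)(3^2)(0) + (-5)(3^5)(1) = -1215.

-1215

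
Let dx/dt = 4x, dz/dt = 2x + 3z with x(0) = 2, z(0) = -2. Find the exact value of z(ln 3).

162

A = [[4,0],[2,3]]; eigenvalues λ = 3, 4.
Eigenvectors: (0,-1) for λ=3, (-1,-2) for λ=4.
From the initial condition, c_1 = 6, c_2 = -2.
z(ln 3) = (6)(3^3)(-1) + (-2)(3^4)(-2) = 162.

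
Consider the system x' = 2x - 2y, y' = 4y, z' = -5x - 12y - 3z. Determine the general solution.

x(t) = -K_2e^(4t) + K_3e^(2t), y(t) = K_2e^(4t), z(t) = K_1e^(-3t) - K_2e^(4t) - K_3e^(2t)

Coefficient matrix A = [[2, -2, 0], [0, 4, 0], [-5, -12, -3]].
det(A - λI) = 0 gives eigenvalues λ = -3, 4, 2.
For λ=-3: eigenvector (0,0,1).
For λ=4: eigenvector (-1,1,-1).
For λ=2: eigenvector (1,0,-1).
General solution: K_1e^(-3t)(0,0,1) + K_2e^(4t)(-1,1,-1) + K_3e^(2t)(1,0,-1).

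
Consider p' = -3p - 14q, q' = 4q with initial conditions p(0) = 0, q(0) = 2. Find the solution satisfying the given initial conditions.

Coefficient matrix A = [[-3, -14], [0, 4]].
Characteristic polynomial det(A - λI) = λ^2 - λ - 12 = 0.
Eigenvalues λ = -3, 4.
For λ=-3: (A-λI) row 1 is [0, -14], so an eigenvector is (-1, 0).
For λ=4: (A-λI) row 1 is [-7, -14], so an eigenvector is (-2, 1).
General solution: K_1e^(-3t)(-1,0) + K_2e^(4t)(-2,1).
Applying p(0)=0, q(0)=2 gives K_1=-4, K_2=2.

p(t) = -4e^(4t) + 4e^(-3t), q(t) = 2e^(4t)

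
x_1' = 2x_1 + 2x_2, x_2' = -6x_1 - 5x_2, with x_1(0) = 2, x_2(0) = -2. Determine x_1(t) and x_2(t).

Coefficient matrix A = [[2, 2], [-6, -5]].
Characteristic polynomial det(A - λI) = λ^2 + 3λ + 2 = 0.
Eigenvalues λ = -1, -2.
For λ=-1: (A-λI) row 1 is [3, 2], so an eigenvector is (-2, 3).
For λ=-2: (A-λI) row 1 is [4, 2], so an eigenvector is (1, -2).
General solution: K_1e^(-t)(-2,3) + K_2e^(-2t)(1,-2).
Applying x_1(0)=2, x_2(0)=-2 gives K_1=-2, K_2=-2.

x_1(t) = 4e^(-t) - 2e^(-2t), x_2(t) = -6e^(-t) + 4e^(-2t)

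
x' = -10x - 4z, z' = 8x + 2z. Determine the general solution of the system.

Coefficient matrix A = [[-10, -4], [8, 2]].
Characteristic polynomial det(A - λI) = λ^2 + 8λ + 12 = 0.
Eigenvalues λ = -2, -6.
For λ=-2: (A-λI) row 1 is [-8, -4], so an eigenvector is (1, -2).
For λ=-6: (A-λI) row 1 is [-4, -4], so an eigenvector is (-1, 1).
General solution: c_1e^(-2t)(1,-2) + c_2e^(-6t)(-1,1).

x(t) = c_1e^(-2t) - c_2e^(-6t), z(t) = -2c_1e^(-2t) + c_2e^(-6t)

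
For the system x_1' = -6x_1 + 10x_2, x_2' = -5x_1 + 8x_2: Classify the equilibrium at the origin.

unstable spiral

A = [[-6,10],[-5,8]]; det(A-λI) = λ^2 - 2λ + 2.
λ = 1 ± i: positive real part.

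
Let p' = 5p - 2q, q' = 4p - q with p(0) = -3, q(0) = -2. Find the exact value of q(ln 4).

A = [[5,-2],[4,-1]]; eigenvalues λ = 1, 3.
Eigenvectors: (-1,-2) for λ=1, (-1,-1) for λ=3.
From the initial condition, c_1 = -1, c_2 = 4.
q(ln 4) = (-1)(4^1)(-2) + (4)(4^3)(-1) = -248.

-248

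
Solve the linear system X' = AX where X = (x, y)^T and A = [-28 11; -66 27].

x(t) = -c_1e^(5t) + c_2e^(-6t), y(t) = -3c_1e^(5t) + 2c_2e^(-6t)

Coefficient matrix A = [[-28, 11], [-66, 27]].
Characteristic polynomial det(A - λI) = λ^2 + λ - 30 = 0.
Eigenvalues λ = 5, -6.
For λ=5: (A-λI) row 1 is [-33, 11], so an eigenvector is (-1, -3).
For λ=-6: (A-λI) row 1 is [-22, 11], so an eigenvector is (1, 2).
General solution: c_1e^(5t)(-1,-3) + c_2e^(-6t)(1,2).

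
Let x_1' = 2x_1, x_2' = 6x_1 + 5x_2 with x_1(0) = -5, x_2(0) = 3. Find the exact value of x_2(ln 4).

A = [[2,0],[6,5]]; eigenvalues λ = 2, 5.
Eigenvectors: (1,-2) for λ=2, (0,1) for λ=5.
From the initial condition, c_1 = -5, c_2 = -7.
x_2(ln 4) = (-5)(4^2)(-2) + (-7)(4^5)(1) = -7008.

-7008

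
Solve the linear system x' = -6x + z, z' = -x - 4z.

Coefficient matrix A = [[-6, 1], [-1, -4]].
Characteristic polynomial det(A - λI) = λ^2 + 10λ + 25 = 0.
Single eigenvalue λ = -5 with algebraic multiplicity 2.
Eigenvector v = (1,1); generalized eigenvector w with (A-λI)w=v is (1,2).
General solution: e^(-5t)[K_1·v + K_2·(t·v + w)].

x(t) = K_1e^(-5t) + K_2te^(-5t) + K_2e^(-5t), z(t) = K_1e^(-5t) + K_2te^(-5t) + 2K_2e^(-5t)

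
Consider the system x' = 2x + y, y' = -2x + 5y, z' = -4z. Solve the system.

x(t) = K_1e^(3t) + K_2e^(4t), y(t) = K_1e^(3t) + 2K_2e^(4t), z(t) = K_3e^(-4t)

Coefficient matrix A = [[2, 1, 0], [-2, 5, 0], [0, 0, -4]].
det(A - λI) = 0 gives eigenvalues λ = 3, 4, -4.
For λ=3: eigenvector (1,1,0).
For λ=4: eigenvector (1,2,0).
For λ=-4: eigenvector (0,0,1).
General solution: K_1e^(3t)(1,1,0) + K_2e^(4t)(1,2,0) + K_3e^(-4t)(0,0,1).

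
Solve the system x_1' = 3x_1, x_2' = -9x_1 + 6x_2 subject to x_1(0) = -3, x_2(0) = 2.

x_1(t) = -3e^(3t), x_2(t) = 11e^(6t) - 9e^(3t)

Coefficient matrix A = [[3, 0], [-9, 6]].
Characteristic polynomial det(A - λI) = λ^2 - 9λ + 18 = 0.
Eigenvalues λ = 6, 3.
For λ=6: (A-λI) row 1 is [-3, 0], so an eigenvector is (0, -1).
For λ=3: (A-λI) row 2 is [-9, 3], so an eigenvector is (-1, -3).
General solution: C_1e^(6t)(0,-1) + C_2e^(3t)(-1,-3).
Applying x_1(0)=-3, x_2(0)=2 gives C_1=-11, C_2=3.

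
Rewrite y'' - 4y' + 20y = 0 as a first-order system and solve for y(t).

y(t) = C_1e^(2t)cos(4t) + C_2e^(2t)sin(4t)

Let x_1 = y, x_2 = y'. Then x_1' = x_2 and x_2' = -20x_1 + 4x_2.
A = [[0,1],[-20,4]]; det(A-λI) = λ^2 - 4λ + 20.
Eigenvalues λ = 2 ± 4i.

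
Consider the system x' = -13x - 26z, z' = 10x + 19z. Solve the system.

Coefficient matrix A = [[-13, -26], [10, 19]].
Characteristic polynomial det(A - λI) = λ^2 - 6λ + 13 = 0.
Eigenvalues λ = 3 ± 2i (complex conjugate pair).
For λ=3+2i: an eigenvector is (3,-2) - i(2,-1) = (3 - 2i, -2 + i).
A real fundamental pair from Re and Im of e^((3+2i)t)v: X_1 = e^(3t)(cos(2t)·(3,-2) + sin(2t)·(2,-1)), X_2 = e^(3t)(sin(2t)·(3,-2) - cos(2t)·(2,-1)).
General solution: K_1X_1 + K_2X_2.

x(t) = 2K_1e^(3t)sin(2t) + 3K_1e^(3t)cos(2t) + 3K_2e^(3t)sin(2t) - 2K_2e^(3t)cos(2t), z(t) = -K_1e^(3t)sin(2t) - 2K_1e^(3t)cos(2t) - 2K_2e^(3t)sin(2t) + K_2e^(3t)cos(2t)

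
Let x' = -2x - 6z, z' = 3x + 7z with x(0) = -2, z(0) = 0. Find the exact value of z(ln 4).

-504

A = [[-2,-6],[3,7]]; eigenvalues λ = 4, 1.
Eigenvectors: (1,-1) for λ=4, (2,-1) for λ=1.
From the initial condition, c_1 = 2, c_2 = -2.
z(ln 4) = (2)(4^4)(-1) + (-2)(4^1)(-1) = -504.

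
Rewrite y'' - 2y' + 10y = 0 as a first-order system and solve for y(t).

y(t) = K_1e^(t)cos(3t) + K_2e^(t)sin(3t)

Let x_1 = y, x_2 = y'. Then x_1' = x_2 and x_2' = -10x_1 + 2x_2.
A = [[0,1],[-10,2]]; det(A-λI) = λ^2 - 2λ + 10.
Eigenvalues λ = 1 ± 3i.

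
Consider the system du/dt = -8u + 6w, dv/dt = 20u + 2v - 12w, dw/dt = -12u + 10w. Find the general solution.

u(t) = K_1e^(-2t) + K_3e^(4t), v(t) = -2K_1e^(-2t) + K_2e^(2t) - 2K_3e^(4t), w(t) = K_1e^(-2t) + 2K_3e^(4t)

Coefficient matrix A = [[-8, 0, 6], [20, 2, -12], [-12, 0, 10]].
det(A - λI) = 0 gives eigenvalues λ = -2, 2, 4.
For λ=-2: eigenvector (1,-2,1).
For λ=2: eigenvector (0,1,0).
For λ=4: eigenvector (1,-2,2).
General solution: K_1e^(-2t)(1,-2,1) + K_2e^(2t)(0,1,0) + K_3e^(4t)(1,-2,2).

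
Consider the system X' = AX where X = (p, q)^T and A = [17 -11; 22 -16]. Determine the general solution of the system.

p(t) = c_1e^(6t) - c_2e^(-5t), q(t) = c_1e^(6t) - 2c_2e^(-5t)

Coefficient matrix A = [[17, -11], [22, -16]].
Characteristic polynomial det(A - λI) = λ^2 - λ - 30 = 0.
Eigenvalues λ = 6, -5.
For λ=6: (A-λI) row 1 is [11, -11], so an eigenvector is (1, 1).
For λ=-5: (A-λI) row 1 is [22, -11], so an eigenvector is (-1, -2).
General solution: c_1e^(6t)(1,1) + c_2e^(-5t)(-1,-2).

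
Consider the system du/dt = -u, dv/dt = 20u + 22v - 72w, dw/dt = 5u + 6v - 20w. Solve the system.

Coefficient matrix A = [[-1, 0, 0], [20, 22, -72], [5, 6, -20]].
det(A - λI) = 0 gives eigenvalues λ = 4, -2, -1.
For λ=4: eigenvector (0,4,1).
For λ=-2: eigenvector (0,-3,-1).
For λ=-1: eigenvector (-1,4,1).
General solution: K_1e^(4t)(0,4,1) + K_2e^(-2t)(0,-3,-1) + K_3e^(-t)(-1,4,1).

u(t) = -K_3e^(-t), v(t) = 4K_1e^(4t) - 3K_2e^(-2t) + 4K_3e^(-t), w(t) = K_1e^(4t) - K_2e^(-2t) + K_3e^(-t)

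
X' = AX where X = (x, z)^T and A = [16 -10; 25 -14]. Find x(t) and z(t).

Coefficient matrix A = [[16, -10], [25, -14]].
Characteristic polynomial det(A - λI) = λ^2 - 2λ + 26 = 0.
Eigenvalues λ = 1 ± 5i (complex conjugate pair).
For λ=1+5i: an eigenvector is (1,1) - i(1,2) = (1 - i, 1 - 2i).
A real fundamental pair from Re and Im of e^((1+5i)t)v: X_1 = e^(t)(cos(5t)·(1,1) + sin(5t)·(1,2)), X_2 = e^(t)(sin(5t)·(1,1) - cos(5t)·(1,2)).
General solution: c_1X_1 + c_2X_2.

x(t) = c_1e^(t)sin(5t) + c_1e^(t)cos(5t) + c_2e^(t)sin(5t) - c_2e^(t)cos(5t), z(t) = 2c_1e^(t)sin(5t) + c_1e^(t)cos(5t) + c_2e^(t)sin(5t) - 2c_2e^(t)cos(5t)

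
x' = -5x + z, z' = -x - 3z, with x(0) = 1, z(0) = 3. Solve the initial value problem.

Coefficient matrix A = [[-5, 1], [-1, -3]].
Characteristic polynomial det(A - λI) = λ^2 + 8λ + 16 = 0.
Single eigenvalue λ = -4 with algebraic multiplicity 2.
Eigenvector v = (1,1); generalized eigenvector w with (A-λI)w=v is (-1,0).
General solution: e^(-4t)[C_1·v + C_2·(t·v + w)].
Applying x(0)=1, z(0)=3 gives C_1=3, C_2=2.

x(t) = 2te^(-4t) + e^(-4t), z(t) = 2te^(-4t) + 3e^(-4t)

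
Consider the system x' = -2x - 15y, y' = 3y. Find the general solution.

x(t) = -K_1e^(-2t) + 3K_2e^(3t), y(t) = -K_2e^(3t)

Coefficient matrix A = [[-2, -15], [0, 3]].
Characteristic polynomial det(A - λI) = λ^2 - λ - 6 = 0.
Eigenvalues λ = -2, 3.
For λ=-2: (A-λI) row 1 is [0, -15], so an eigenvector is (-1, 0).
For λ=3: (A-λI) row 1 is [-5, -15], so an eigenvector is (3, -1).
General solution: K_1e^(-2t)(-1,0) + K_2e^(3t)(3,-1).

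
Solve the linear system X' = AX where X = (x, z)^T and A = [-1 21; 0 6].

x(t) = -3C_1e^(6t) - C_2e^(-t), z(t) = -C_1e^(6t)

Coefficient matrix A = [[-1, 21], [0, 6]].
Characteristic polynomial det(A - λI) = λ^2 - 5λ - 6 = 0.
Eigenvalues λ = 6, -1.
For λ=6: (A-λI) row 1 is [-7, 21], so an eigenvector is (-3, -1).
For λ=-1: (A-λI) row 1 is [0, 21], so an eigenvector is (-1, 0).
General solution: C_1e^(6t)(-3,-1) + C_2e^(-t)(-1,0).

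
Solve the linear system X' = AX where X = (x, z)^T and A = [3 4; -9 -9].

x(t) = -2c_1e^(-3t) - 2c_2te^(-3t) + c_2e^(-3t), z(t) = 3c_1e^(-3t) + 3c_2te^(-3t) - 2c_2e^(-3t)

Coefficient matrix A = [[3, 4], [-9, -9]].
Characteristic polynomial det(A - λI) = λ^2 + 6λ + 9 = 0.
Single eigenvalue λ = -3 with algebraic multiplicity 2.
Eigenvector v = (-2,3); generalized eigenvector w with (A-λI)w=v is (1,-2).
General solution: e^(-3t)[c_1·v + c_2·(t·v + w)].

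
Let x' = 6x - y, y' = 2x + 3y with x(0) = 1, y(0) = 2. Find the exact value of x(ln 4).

256

A = [[6,-1],[2,3]]; eigenvalues λ = 5, 4.
Eigenvectors: (1,1) for λ=5, (-1,-2) for λ=4.
From the initial condition, c_1 = 0, c_2 = -1.
x(ln 4) = (0)(4^5)(1) + (-1)(4^4)(-1) = 256.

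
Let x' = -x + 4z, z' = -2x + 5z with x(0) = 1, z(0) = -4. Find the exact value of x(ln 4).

-536

A = [[-1,4],[-2,5]]; eigenvalues λ = 1, 3.
Eigenvectors: (-2,-1) for λ=1, (1,1) for λ=3.
From the initial condition, c_1 = -5, c_2 = -9.
x(ln 4) = (-5)(4^1)(-2) + (-9)(4^3)(1) = -536.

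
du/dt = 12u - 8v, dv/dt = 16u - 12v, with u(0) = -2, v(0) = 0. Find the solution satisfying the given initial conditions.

u(t) = -4e^(4t) + 2e^(-4t), v(t) = -4e^(4t) + 4e^(-4t)

Coefficient matrix A = [[12, -8], [16, -12]].
Characteristic polynomial det(A - λI) = λ^2 - 16 = 0.
Eigenvalues λ = -4, 4.
For λ=-4: (A-λI) row 1 is [16, -8], so an eigenvector is (1, 2).
For λ=4: (A-λI) row 1 is [8, -8], so an eigenvector is (-1, -1).
General solution: C_1e^(-4t)(1,2) + C_2e^(4t)(-1,-1).
Applying u(0)=-2, v(0)=0 gives C_1=2, C_2=4.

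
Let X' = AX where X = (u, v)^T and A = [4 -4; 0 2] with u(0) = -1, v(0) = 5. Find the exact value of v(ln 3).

45

A = [[4,-4],[0,2]]; eigenvalues λ = 2, 4.
Eigenvectors: (-2,-1) for λ=2, (1,0) for λ=4.
From the initial condition, c_1 = -5, c_2 = -11.
v(ln 3) = (-5)(3^2)(-1) + (-11)(3^4)(0) = 45.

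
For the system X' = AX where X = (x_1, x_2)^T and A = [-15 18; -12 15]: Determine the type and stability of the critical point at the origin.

A = [[-15,18],[-12,15]]; det(A-λI) = λ^2 - 9.
λ = -3, 3: opposite signs.

saddle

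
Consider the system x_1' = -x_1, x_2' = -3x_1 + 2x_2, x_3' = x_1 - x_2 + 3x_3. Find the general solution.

Coefficient matrix A = [[-1, 0, 0], [-3, 2, 0], [1, -1, 3]].
det(A - λI) = 0 gives eigenvalues λ = -1, 2, 3.
For λ=-1: eigenvector (1,1,0).
For λ=2: eigenvector (0,1,1).
For λ=3: eigenvector (0,0,1).
General solution: C_1e^(-t)(1,1,0) + C_2e^(2t)(0,1,1) + C_3e^(3t)(0,0,1).

x_1(t) = C_1e^(-t), x_2(t) = C_1e^(-t) + C_2e^(2t), x_3(t) = C_2e^(2t) + C_3e^(3t)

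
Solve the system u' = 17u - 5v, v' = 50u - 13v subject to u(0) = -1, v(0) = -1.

Coefficient matrix A = [[17, -5], [50, -13]].
Characteristic polynomial det(A - λI) = λ^2 - 4λ + 29 = 0.
Eigenvalues λ = 2 ± 5i (complex conjugate pair).
For λ=2+5i: an eigenvector is (0,1) - i(-1,-3) = (0 + i, 1 + 3i).
A real fundamental pair from Re and Im of e^((2+5i)t)v: X_1 = e^(2t)(cos(5t)·(0,1) + sin(5t)·(-1,-3)), X_2 = e^(2t)(sin(5t)·(0,1) - cos(5t)·(-1,-3)).
General solution: K_1X_1 + K_2X_2.
Applying u(0)=-1, v(0)=-1 gives K_1=2, K_2=-1.

u(t) = -2e^(2t)sin(5t) - e^(2t)cos(5t), v(t) = -7e^(2t)sin(5t) - e^(2t)cos(5t)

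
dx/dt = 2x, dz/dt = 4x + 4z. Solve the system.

x(t) = C_2e^(2t), z(t) = C_1e^(4t) - 2C_2e^(2t)

Coefficient matrix A = [[2, 0], [4, 4]].
Characteristic polynomial det(A - λI) = λ^2 - 6λ + 8 = 0.
Eigenvalues λ = 4, 2.
For λ=4: (A-λI) row 1 is [-2, 0], so an eigenvector is (0, 1).
For λ=2: (A-λI) row 2 is [4, 2], so an eigenvector is (1, -2).
General solution: C_1e^(4t)(0,1) + C_2e^(2t)(1,-2).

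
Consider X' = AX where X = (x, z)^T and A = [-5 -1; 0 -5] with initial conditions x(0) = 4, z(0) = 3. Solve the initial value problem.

Coefficient matrix A = [[-5, -1], [0, -5]].
Characteristic polynomial det(A - λI) = λ^2 + 10λ + 25 = 0.
Single eigenvalue λ = -5 with algebraic multiplicity 2.
Eigenvector v = (-1,0); generalized eigenvector w with (A-λI)w=v is (2,1).
General solution: e^(-5t)[c_1·v + c_2·(t·v + w)].
Applying x(0)=4, z(0)=3 gives c_1=2, c_2=3.

x(t) = -3te^(-5t) + 4e^(-5t), z(t) = 3e^(-5t)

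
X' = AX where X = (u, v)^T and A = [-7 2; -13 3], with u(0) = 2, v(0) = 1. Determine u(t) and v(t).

u(t) = -8e^(-2t)sin(t) + 2e^(-2t)cos(t), v(t) = -21e^(-2t)sin(t) + e^(-2t)cos(t)

Coefficient matrix A = [[-7, 2], [-13, 3]].
Characteristic polynomial det(A - λI) = λ^2 + 4λ + 5 = 0.
Eigenvalues λ = -2 ± i (complex conjugate pair).
For λ=-2+i: an eigenvector is (1,3) - i(1,2) = (1 - i, 3 - 2i).
A real fundamental pair from Re and Im of e^((-2+i)t)v: X_1 = e^(-2t)(cos(t)·(1,3) + sin(t)·(1,2)), X_2 = e^(-2t)(sin(t)·(1,3) - cos(t)·(1,2)).
General solution: K_1X_1 + K_2X_2.
Applying u(0)=2, v(0)=1 gives K_1=-3, K_2=-5.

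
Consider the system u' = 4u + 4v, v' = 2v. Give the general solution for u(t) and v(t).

Coefficient matrix A = [[4, 4], [0, 2]].
Characteristic polynomial det(A - λI) = λ^2 - 6λ + 8 = 0.
Eigenvalues λ = 4, 2.
For λ=4: (A-λI) row 1 is [0, 4], so an eigenvector is (1, 0).
For λ=2: (A-λI) row 1 is [2, 4], so an eigenvector is (-2, 1).
General solution: K_1e^(4t)(1,0) + K_2e^(2t)(-2,1).

u(t) = K_1e^(4t) - 2K_2e^(2t), v(t) = K_2e^(2t)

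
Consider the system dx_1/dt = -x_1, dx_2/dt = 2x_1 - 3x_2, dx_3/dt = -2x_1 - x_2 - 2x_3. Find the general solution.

Coefficient matrix A = [[-1, 0, 0], [2, -3, 0], [-2, -1, -2]].
det(A - λI) = 0 gives eigenvalues λ = -1, -3, -2.
For λ=-1: eigenvector (1,1,-3).
For λ=-3: eigenvector (0,1,1).
For λ=-2: eigenvector (0,0,1).
General solution: c_1e^(-t)(1,1,-3) + c_2e^(-3t)(0,1,1) + c_3e^(-2t)(0,0,1).

x_1(t) = c_1e^(-t), x_2(t) = c_1e^(-t) + c_2e^(-3t), x_3(t) = -3c_1e^(-t) + c_2e^(-3t) + c_3e^(-2t)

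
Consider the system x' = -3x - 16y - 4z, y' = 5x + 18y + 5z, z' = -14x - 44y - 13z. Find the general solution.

x(t) = c_1e^(t) - 2c_2e^(3t), y(t) = c_2e^(3t) - c_3e^(-2t), z(t) = -c_1e^(t) - c_2e^(3t) + 4c_3e^(-2t)

Coefficient matrix A = [[-3, -16, -4], [5, 18, 5], [-14, -44, -13]].
det(A - λI) = 0 gives eigenvalues λ = 1, 3, -2.
For λ=1: eigenvector (1,0,-1).
For λ=3: eigenvector (-2,1,-1).
For λ=-2: eigenvector (0,-1,4).
General solution: c_1e^(t)(1,0,-1) + c_2e^(3t)(-2,1,-1) + c_3e^(-2t)(0,-1,4).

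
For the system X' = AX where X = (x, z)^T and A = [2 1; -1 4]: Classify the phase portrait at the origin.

unstable improper node

A = [[2,1],[-1,4]]; det(A-λI) = λ^2 - 6λ + 9.
repeated λ = 3 with a single eigenvector.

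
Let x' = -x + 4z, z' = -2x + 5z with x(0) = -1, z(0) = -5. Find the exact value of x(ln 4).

A = [[-1,4],[-2,5]]; eigenvalues λ = 3, 1.
Eigenvectors: (1,1) for λ=3, (2,1) for λ=1.
From the initial condition, c_1 = -9, c_2 = 4.
x(ln 4) = (-9)(4^3)(1) + (4)(4^1)(2) = -544.

-544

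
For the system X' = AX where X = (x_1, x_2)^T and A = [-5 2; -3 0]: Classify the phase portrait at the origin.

A = [[-5,2],[-3,0]]; det(A-λI) = λ^2 + 5λ + 6.
λ = -3, -2: both negative.

stable node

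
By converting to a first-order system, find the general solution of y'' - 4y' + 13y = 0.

Let x_1 = y, x_2 = y'. Then x_1' = x_2 and x_2' = -13x_1 + 4x_2.
A = [[0,1],[-13,4]]; det(A-λI) = λ^2 - 4λ + 13.
Eigenvalues λ = 2 ± 3i.

y(t) = c_1e^(2t)cos(3t) + c_2e^(2t)sin(3t)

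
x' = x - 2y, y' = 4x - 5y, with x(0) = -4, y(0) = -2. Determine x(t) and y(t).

x(t) = -6e^(-t) + 2e^(-3t), y(t) = -6e^(-t) + 4e^(-3t)

Coefficient matrix A = [[1, -2], [4, -5]].
Characteristic polynomial det(A - λI) = λ^2 + 4λ + 3 = 0.
Eigenvalues λ = -3, -1.
For λ=-3: (A-λI) row 1 is [4, -2], so an eigenvector is (1, 2).
For λ=-1: (A-λI) row 1 is [2, -2], so an eigenvector is (-1, -1).
General solution: C_1e^(-3t)(1,2) + C_2e^(-t)(-1,-1).
Applying x(0)=-4, y(0)=-2 gives C_1=2, C_2=6.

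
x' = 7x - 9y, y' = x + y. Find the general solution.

Coefficient matrix A = [[7, -9], [1, 1]].
Characteristic polynomial det(A - λI) = λ^2 - 8λ + 16 = 0.
Single eigenvalue λ = 4 with algebraic multiplicity 2.
Eigenvector v = (3,1); generalized eigenvector w with (A-λI)w=v is (1,0).
General solution: e^(4t)[K_1·v + K_2·(t·v + w)].

x(t) = 3K_1e^(4t) + 3K_2te^(4t) + K_2e^(4t), y(t) = K_1e^(4t) + K_2te^(4t)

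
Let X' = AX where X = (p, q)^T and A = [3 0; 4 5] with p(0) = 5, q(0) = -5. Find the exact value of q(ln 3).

A = [[3,0],[4,5]]; eigenvalues λ = 3, 5.
Eigenvectors: (-1,2) for λ=3, (0,1) for λ=5.
From the initial condition, c_1 = -5, c_2 = 5.
q(ln 3) = (-5)(3^3)(2) + (5)(3^5)(1) = 945.

945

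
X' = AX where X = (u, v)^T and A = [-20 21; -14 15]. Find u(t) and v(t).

Coefficient matrix A = [[-20, 21], [-14, 15]].
Characteristic polynomial det(A - λI) = λ^2 + 5λ - 6 = 0.
Eigenvalues λ = -6, 1.
For λ=-6: (A-λI) row 1 is [-14, 21], so an eigenvector is (-3, -2).
For λ=1: (A-λI) row 1 is [-21, 21], so an eigenvector is (-1, -1).
General solution: c_1e^(-6t)(-3,-2) + c_2e^(t)(-1,-1).

u(t) = -3c_1e^(-6t) - c_2e^(t), v(t) = -2c_1e^(-6t) - c_2e^(t)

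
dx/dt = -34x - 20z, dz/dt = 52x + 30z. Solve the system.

x(t) = 2C_1e^(-2t)sin(4t) + C_1e^(-2t)cos(4t) + C_2e^(-2t)sin(4t) - 2C_2e^(-2t)cos(4t), z(t) = -3C_1e^(-2t)sin(4t) - 2C_1e^(-2t)cos(4t) - 2C_2e^(-2t)sin(4t) + 3C_2e^(-2t)cos(4t)

Coefficient matrix A = [[-34, -20], [52, 30]].
Characteristic polynomial det(A - λI) = λ^2 + 4λ + 20 = 0.
Eigenvalues λ = -2 ± 4i (complex conjugate pair).
For λ=-2+4i: an eigenvector is (1,-2) - i(2,-3) = (1 - 2i, -2 + 3i).
A real fundamental pair from Re and Im of e^((-2+4i)t)v: X_1 = e^(-2t)(cos(4t)·(1,-2) + sin(4t)·(2,-3)), X_2 = e^(-2t)(sin(4t)·(1,-2) - cos(4t)·(2,-3)).
General solution: C_1X_1 + C_2X_2.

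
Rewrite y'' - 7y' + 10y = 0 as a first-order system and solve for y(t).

y(t) = c_1e^(5t) + c_2e^(2t)

Let x_1 = y, x_2 = y'. Then x_1' = x_2 and x_2' = -10x_1 + 7x_2.
A = [[0,1],[-10,7]]; det(A-λI) = λ^2 - 7λ + 10.
Eigenvalues λ = 5, 2 with eigenvectors (1,5), (1,2).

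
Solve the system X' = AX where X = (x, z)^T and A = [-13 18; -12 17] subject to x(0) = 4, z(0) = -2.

Coefficient matrix A = [[-13, 18], [-12, 17]].
Characteristic polynomial det(A - λI) = λ^2 - 4λ - 5 = 0.
Eigenvalues λ = -1, 5.
For λ=-1: (A-λI) row 1 is [-12, 18], so an eigenvector is (3, 2).
For λ=5: (A-λI) row 1 is [-18, 18], so an eigenvector is (1, 1).
General solution: K_1e^(-t)(3,2) + K_2e^(5t)(1,1).
Applying x(0)=4, z(0)=-2 gives K_1=6, K_2=-14.

x(t) = -14e^(5t) + 18e^(-t), z(t) = -14e^(5t) + 12e^(-t)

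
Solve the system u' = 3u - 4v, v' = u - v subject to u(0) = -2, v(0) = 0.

Coefficient matrix A = [[3, -4], [1, -1]].
Characteristic polynomial det(A - λI) = λ^2 - 2λ + 1 = 0.
Single eigenvalue λ = 1 with algebraic multiplicity 2.
Eigenvector v = (2,1); generalized eigenvector w with (A-λI)w=v is (-1,-1).
General solution: e^(t)[C_1·v + C_2·(t·v + w)].
Applying u(0)=-2, v(0)=0 gives C_1=-2, C_2=-2.

u(t) = -4te^(t) - 2e^(t), v(t) = -2te^(t)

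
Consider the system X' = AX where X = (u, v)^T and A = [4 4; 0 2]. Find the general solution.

Coefficient matrix A = [[4, 4], [0, 2]].
Characteristic polynomial det(A - λI) = λ^2 - 6λ + 8 = 0.
Eigenvalues λ = 2, 4.
For λ=2: (A-λI) row 1 is [2, 4], so an eigenvector is (-2, 1).
For λ=4: (A-λI) row 1 is [0, 4], so an eigenvector is (1, 0).
General solution: K_1e^(2t)(-2,1) + K_2e^(4t)(1,0).

u(t) = -2K_1e^(2t) + K_2e^(4t), v(t) = K_1e^(2t)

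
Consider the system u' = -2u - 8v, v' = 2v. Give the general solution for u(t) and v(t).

u(t) = 2C_1e^(2t) - C_2e^(-2t), v(t) = -C_1e^(2t)

Coefficient matrix A = [[-2, -8], [0, 2]].
Characteristic polynomial det(A - λI) = λ^2 - 4 = 0.
Eigenvalues λ = 2, -2.
For λ=2: (A-λI) row 1 is [-4, -8], so an eigenvector is (2, -1).
For λ=-2: (A-λI) row 1 is [0, -8], so an eigenvector is (-1, 0).
General solution: C_1e^(2t)(2,-1) + C_2e^(-2t)(-1,0).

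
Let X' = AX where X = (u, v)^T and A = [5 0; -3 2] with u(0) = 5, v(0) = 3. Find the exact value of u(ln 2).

160

A = [[5,0],[-3,2]]; eigenvalues λ = 2, 5.
Eigenvectors: (0,1) for λ=2, (-1,1) for λ=5.
From the initial condition, c_1 = 8, c_2 = -5.
u(ln 2) = (8)(2^2)(0) + (-5)(2^5)(-1) = 160.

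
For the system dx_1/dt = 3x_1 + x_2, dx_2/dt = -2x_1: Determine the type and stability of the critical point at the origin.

unstable node

A = [[3,1],[-2,0]]; det(A-λI) = λ^2 - 3λ + 2.
λ = 2, 1: both positive.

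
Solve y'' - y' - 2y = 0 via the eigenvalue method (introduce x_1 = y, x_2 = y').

Let x_1 = y, x_2 = y'. Then x_1' = x_2 and x_2' = 2x_1 + x_2.
A = [[0,1],[2,1]]; det(A-λI) = λ^2 - λ - 2.
Eigenvalues λ = 2, -1 with eigenvectors (1,2), (1,-1).

y(t) = K_1e^(2t) + K_2e^(-t)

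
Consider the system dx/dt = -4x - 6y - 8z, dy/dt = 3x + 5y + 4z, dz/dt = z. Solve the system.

x(t) = -4c_1e^(t) - c_2e^(2t) + 2c_3e^(-t), y(t) = 2c_1e^(t) + c_2e^(2t) - c_3e^(-t), z(t) = c_1e^(t)

Coefficient matrix A = [[-4, -6, -8], [3, 5, 4], [0, 0, 1]].
det(A - λI) = 0 gives eigenvalues λ = 1, 2, -1.
For λ=1: eigenvector (-4,2,1).
For λ=2: eigenvector (-1,1,0).
For λ=-1: eigenvector (2,-1,0).
General solution: c_1e^(t)(-4,2,1) + c_2e^(2t)(-1,1,0) + c_3e^(-t)(2,-1,0).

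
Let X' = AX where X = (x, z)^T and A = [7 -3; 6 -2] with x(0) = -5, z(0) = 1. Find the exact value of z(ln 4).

A = [[7,-3],[6,-2]]; eigenvalues λ = 1, 4.
Eigenvectors: (1,2) for λ=1, (1,1) for λ=4.
From the initial condition, c_1 = 6, c_2 = -11.
z(ln 4) = (6)(4^1)(2) + (-11)(4^4)(1) = -2768.

-2768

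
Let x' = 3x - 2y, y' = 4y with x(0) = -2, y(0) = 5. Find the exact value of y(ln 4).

A = [[3,-2],[0,4]]; eigenvalues λ = 4, 3.
Eigenvectors: (-2,1) for λ=4, (1,0) for λ=3.
From the initial condition, c_1 = 5, c_2 = 8.
y(ln 4) = (5)(4^4)(1) + (8)(4^3)(0) = 1280.

1280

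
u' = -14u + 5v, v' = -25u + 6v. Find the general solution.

Coefficient matrix A = [[-14, 5], [-25, 6]].
Characteristic polynomial det(A - λI) = λ^2 + 8λ + 41 = 0.
Eigenvalues λ = -4 ± 5i (complex conjugate pair).
For λ=-4+5i: an eigenvector is (-1,-2) - i(0,1) = (-1, -2 - i).
A real fundamental pair from Re and Im of e^((-4+5i)t)v: X_1 = e^(-4t)(cos(5t)·(-1,-2) + sin(5t)·(0,1)), X_2 = e^(-4t)(sin(5t)·(-1,-2) - cos(5t)·(0,1)).
General solution: C_1X_1 + C_2X_2.

u(t) = -C_1e^(-4t)cos(5t) - C_2e^(-4t)sin(5t), v(t) = C_1e^(-4t)sin(5t) - 2C_1e^(-4t)cos(5t) - 2C_2e^(-4t)sin(5t) - C_2e^(-4t)cos(5t)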